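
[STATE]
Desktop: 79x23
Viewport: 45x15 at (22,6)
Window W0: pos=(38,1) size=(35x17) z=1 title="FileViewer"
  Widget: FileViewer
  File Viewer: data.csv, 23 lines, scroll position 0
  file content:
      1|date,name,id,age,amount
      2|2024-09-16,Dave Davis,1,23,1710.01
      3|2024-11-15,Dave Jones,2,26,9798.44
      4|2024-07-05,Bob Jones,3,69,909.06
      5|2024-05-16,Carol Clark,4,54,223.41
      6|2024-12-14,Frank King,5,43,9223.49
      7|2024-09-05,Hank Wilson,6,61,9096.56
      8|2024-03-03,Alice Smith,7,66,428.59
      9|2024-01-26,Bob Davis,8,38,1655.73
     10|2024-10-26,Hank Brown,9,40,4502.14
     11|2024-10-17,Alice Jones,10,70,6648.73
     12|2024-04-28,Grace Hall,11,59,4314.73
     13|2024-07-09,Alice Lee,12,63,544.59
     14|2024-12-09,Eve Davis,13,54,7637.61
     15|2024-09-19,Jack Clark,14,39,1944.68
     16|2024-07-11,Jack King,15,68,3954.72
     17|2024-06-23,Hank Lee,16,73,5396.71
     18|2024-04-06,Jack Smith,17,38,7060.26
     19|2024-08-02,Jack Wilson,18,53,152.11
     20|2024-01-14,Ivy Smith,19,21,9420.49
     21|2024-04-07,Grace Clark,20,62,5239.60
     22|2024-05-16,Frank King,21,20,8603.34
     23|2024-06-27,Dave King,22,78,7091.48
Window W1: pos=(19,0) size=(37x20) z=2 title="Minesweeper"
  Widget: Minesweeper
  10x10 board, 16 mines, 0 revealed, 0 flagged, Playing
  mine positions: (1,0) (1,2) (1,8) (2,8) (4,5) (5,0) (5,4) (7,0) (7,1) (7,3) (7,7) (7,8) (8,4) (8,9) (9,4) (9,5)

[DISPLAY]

■■■■■■■■                         ┃ones,2,26,9
■■■■■■■■                         ┃nes,3,69,90
■■■■■■■■                         ┃Clark,4,54,
■■■■■■■■                         ┃King,5,43,9
■■■■■■■■                         ┃ilson,6,61,
■■■■■■■■                         ┃Smith,7,66,
■■■■■■■■                         ┃vis,8,38,16
                                 ┃rown,9,40,4
                                 ┃Jones,10,70
                                 ┃Hall,11,59,
                                 ┃Lee,12,63,5
                                 ┃━━━━━━━━━━━
                                 ┃           
━━━━━━━━━━━━━━━━━━━━━━━━━━━━━━━━━┛           
                                             


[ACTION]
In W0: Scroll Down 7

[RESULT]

■■■■■■■■                         ┃rown,9,40,4
■■■■■■■■                         ┃Jones,10,70
■■■■■■■■                         ┃Hall,11,59,
■■■■■■■■                         ┃Lee,12,63,5
■■■■■■■■                         ┃vis,13,54,7
■■■■■■■■                         ┃lark,14,39,
■■■■■■■■                         ┃ing,15,68,3
                                 ┃ee,16,73,53
                                 ┃mith,17,38,
                                 ┃ilson,18,53
                                 ┃ith,19,21,9
                                 ┃━━━━━━━━━━━
                                 ┃           
━━━━━━━━━━━━━━━━━━━━━━━━━━━━━━━━━┛           
                                             


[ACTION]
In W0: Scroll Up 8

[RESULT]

■■■■■■■■                         ┃ones,2,26,9
■■■■■■■■                         ┃nes,3,69,90
■■■■■■■■                         ┃Clark,4,54,
■■■■■■■■                         ┃King,5,43,9
■■■■■■■■                         ┃ilson,6,61,
■■■■■■■■                         ┃Smith,7,66,
■■■■■■■■                         ┃vis,8,38,16
                                 ┃rown,9,40,4
                                 ┃Jones,10,70
                                 ┃Hall,11,59,
                                 ┃Lee,12,63,5
                                 ┃━━━━━━━━━━━
                                 ┃           
━━━━━━━━━━━━━━━━━━━━━━━━━━━━━━━━━┛           
                                             


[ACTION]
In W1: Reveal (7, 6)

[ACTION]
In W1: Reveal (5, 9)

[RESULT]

■■■■1111                         ┃ones,2,26,9
■■■■1                            ┃nes,3,69,90
■■■■1                            ┃Clark,4,54,
■■■■1221                         ┃King,5,43,9
■■■■1■■■                         ┃ilson,6,61,
■■■■■■■■                         ┃Smith,7,66,
■■■■■■■■                         ┃vis,8,38,16
                                 ┃rown,9,40,4
                                 ┃Jones,10,70
                                 ┃Hall,11,59,
                                 ┃Lee,12,63,5
                                 ┃━━━━━━━━━━━
                                 ┃           
━━━━━━━━━━━━━━━━━━━━━━━━━━━━━━━━━┛           
                                             


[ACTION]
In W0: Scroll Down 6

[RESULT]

■■■■1111                         ┃vis,8,38,16
■■■■1                            ┃rown,9,40,4
■■■■1                            ┃Jones,10,70
■■■■1221                         ┃Hall,11,59,
■■■■1■■■                         ┃Lee,12,63,5
■■■■■■■■                         ┃vis,13,54,7
■■■■■■■■                         ┃lark,14,39,
                                 ┃ing,15,68,3
                                 ┃ee,16,73,53
                                 ┃mith,17,38,
                                 ┃ilson,18,53
                                 ┃━━━━━━━━━━━
                                 ┃           
━━━━━━━━━━━━━━━━━━━━━━━━━━━━━━━━━┛           
                                             


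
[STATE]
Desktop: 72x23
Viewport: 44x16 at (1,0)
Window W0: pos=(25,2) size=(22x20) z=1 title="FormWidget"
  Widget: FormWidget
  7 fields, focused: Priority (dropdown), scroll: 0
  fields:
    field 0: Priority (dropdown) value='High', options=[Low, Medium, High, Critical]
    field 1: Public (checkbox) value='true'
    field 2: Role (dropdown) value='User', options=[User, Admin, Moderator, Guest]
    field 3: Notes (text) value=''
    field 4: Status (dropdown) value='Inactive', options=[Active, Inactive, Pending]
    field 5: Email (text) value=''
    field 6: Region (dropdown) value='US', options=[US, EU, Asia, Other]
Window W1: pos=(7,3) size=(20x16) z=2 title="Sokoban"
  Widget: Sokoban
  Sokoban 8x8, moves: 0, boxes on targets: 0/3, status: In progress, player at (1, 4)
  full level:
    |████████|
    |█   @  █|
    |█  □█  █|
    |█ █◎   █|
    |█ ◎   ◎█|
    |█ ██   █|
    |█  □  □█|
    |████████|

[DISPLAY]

                                            
                                            
                        ┏━━━━━━━━━━━━━━━━━━━
      ┏━━━━━━━━━━━━━━━━━━┓FormWidget        
      ┃ Sokoban          ┃──────────────────
      ┠──────────────────┨ Priority:   [Hig▼
      ┃████████          ┃ Public:     [x]  
      ┃█   @  █          ┃ Role:       [Use▼
      ┃█  □█  █          ┃ Notes:      [    
      ┃█ █◎   █          ┃ Status:     [Ina▼
      ┃█ ◎   ◎█          ┃ Email:      [    
      ┃█ ██   █          ┃ Region:     [US ▼
      ┃█  □  □█          ┃                  
      ┃████████          ┃                  
      ┃Moves: 0  0/3     ┃                  
      ┃                  ┃                  


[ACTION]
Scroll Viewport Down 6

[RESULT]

      ┃████████          ┃ Public:     [x]  
      ┃█   @  █          ┃ Role:       [Use▼
      ┃█  □█  █          ┃ Notes:      [    
      ┃█ █◎   █          ┃ Status:     [Ina▼
      ┃█ ◎   ◎█          ┃ Email:      [    
      ┃█ ██   █          ┃ Region:     [US ▼
      ┃█  □  □█          ┃                  
      ┃████████          ┃                  
      ┃Moves: 0  0/3     ┃                  
      ┃                  ┃                  
      ┃                  ┃                  
      ┃                  ┃                  
      ┗━━━━━━━━━━━━━━━━━━┛                  
                        ┃                   
                        ┃                   
                        ┗━━━━━━━━━━━━━━━━━━━


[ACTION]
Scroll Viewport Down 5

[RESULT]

      ┃█   @  █          ┃ Role:       [Use▼
      ┃█  □█  █          ┃ Notes:      [    
      ┃█ █◎   █          ┃ Status:     [Ina▼
      ┃█ ◎   ◎█          ┃ Email:      [    
      ┃█ ██   █          ┃ Region:     [US ▼
      ┃█  □  □█          ┃                  
      ┃████████          ┃                  
      ┃Moves: 0  0/3     ┃                  
      ┃                  ┃                  
      ┃                  ┃                  
      ┃                  ┃                  
      ┗━━━━━━━━━━━━━━━━━━┛                  
                        ┃                   
                        ┃                   
                        ┗━━━━━━━━━━━━━━━━━━━
                                            


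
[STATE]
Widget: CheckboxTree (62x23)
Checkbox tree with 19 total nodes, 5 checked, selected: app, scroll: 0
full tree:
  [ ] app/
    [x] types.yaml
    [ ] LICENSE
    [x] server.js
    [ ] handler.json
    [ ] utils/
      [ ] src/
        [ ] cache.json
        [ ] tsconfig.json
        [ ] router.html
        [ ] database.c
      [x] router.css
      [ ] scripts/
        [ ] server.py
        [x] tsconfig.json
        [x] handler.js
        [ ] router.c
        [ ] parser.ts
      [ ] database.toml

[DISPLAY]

>[-] app/                                                     
   [x] types.yaml                                             
   [ ] LICENSE                                                
   [x] server.js                                              
   [ ] handler.json                                           
   [-] utils/                                                 
     [ ] src/                                                 
       [ ] cache.json                                         
       [ ] tsconfig.json                                      
       [ ] router.html                                        
       [ ] database.c                                         
     [x] router.css                                           
     [-] scripts/                                             
       [ ] server.py                                          
       [x] tsconfig.json                                      
       [x] handler.js                                         
       [ ] router.c                                           
       [ ] parser.ts                                          
     [ ] database.toml                                        
                                                              
                                                              
                                                              
                                                              


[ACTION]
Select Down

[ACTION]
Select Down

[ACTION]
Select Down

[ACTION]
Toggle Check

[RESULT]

 [-] app/                                                     
   [x] types.yaml                                             
   [ ] LICENSE                                                
>  [ ] server.js                                              
   [ ] handler.json                                           
   [-] utils/                                                 
     [ ] src/                                                 
       [ ] cache.json                                         
       [ ] tsconfig.json                                      
       [ ] router.html                                        
       [ ] database.c                                         
     [x] router.css                                           
     [-] scripts/                                             
       [ ] server.py                                          
       [x] tsconfig.json                                      
       [x] handler.js                                         
       [ ] router.c                                           
       [ ] parser.ts                                          
     [ ] database.toml                                        
                                                              
                                                              
                                                              
                                                              


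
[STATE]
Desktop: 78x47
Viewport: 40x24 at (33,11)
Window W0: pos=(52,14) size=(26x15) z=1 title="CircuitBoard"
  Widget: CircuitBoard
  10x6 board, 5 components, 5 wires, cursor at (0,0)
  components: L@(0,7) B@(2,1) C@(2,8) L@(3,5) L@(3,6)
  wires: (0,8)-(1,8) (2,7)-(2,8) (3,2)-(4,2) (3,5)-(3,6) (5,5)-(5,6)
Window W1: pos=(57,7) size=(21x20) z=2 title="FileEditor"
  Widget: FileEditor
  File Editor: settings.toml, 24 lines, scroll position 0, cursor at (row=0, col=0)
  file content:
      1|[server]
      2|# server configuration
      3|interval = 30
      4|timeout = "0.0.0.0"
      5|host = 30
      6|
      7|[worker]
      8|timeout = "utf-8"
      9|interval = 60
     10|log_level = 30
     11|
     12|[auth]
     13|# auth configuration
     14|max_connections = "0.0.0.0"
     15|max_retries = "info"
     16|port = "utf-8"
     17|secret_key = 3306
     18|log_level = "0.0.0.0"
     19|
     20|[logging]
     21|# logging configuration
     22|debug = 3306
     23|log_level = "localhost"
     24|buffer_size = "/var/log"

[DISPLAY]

                        ┃# server config
                        ┃interval = 30  
                        ┃timeout = "0.0.
                   ┏━━━━┃host = 30      
                   ┃ Cir┃               
                   ┠────┃[worker]       
                   ┃   0┃timeout = "utf-
                   ┃0  [┃interval = 60  
                   ┃    ┃log_level = 30 
                   ┃1   ┃               
                   ┃    ┃[auth]         
                   ┃2   ┃# auth configur
                   ┃    ┃max_connections
                   ┃3   ┃max_retries = "
                   ┃    ┃port = "utf-8" 
                   ┃4   ┗━━━━━━━━━━━━━━━
                   ┃                    
                   ┗━━━━━━━━━━━━━━━━━━━━
                                        
                                        
                                        
                                        
                                        
                                        


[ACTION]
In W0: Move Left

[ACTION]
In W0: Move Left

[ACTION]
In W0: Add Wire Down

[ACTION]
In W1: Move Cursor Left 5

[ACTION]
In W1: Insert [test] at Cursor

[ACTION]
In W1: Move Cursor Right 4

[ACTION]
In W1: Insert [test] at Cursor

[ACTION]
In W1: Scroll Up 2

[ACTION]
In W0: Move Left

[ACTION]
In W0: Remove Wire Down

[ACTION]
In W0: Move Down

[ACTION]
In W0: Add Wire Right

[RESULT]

                        ┃# server config
                        ┃interval = 30  
                        ┃timeout = "0.0.
                   ┏━━━━┃host = 30      
                   ┃ Cir┃               
                   ┠────┃[worker]       
                   ┃   0┃timeout = "utf-
                   ┃0   ┃interval = 60  
                   ┃    ┃log_level = 30 
                   ┃1  [┃               
                   ┃    ┃[auth]         
                   ┃2   ┃# auth configur
                   ┃    ┃max_connections
                   ┃3   ┃max_retries = "
                   ┃    ┃port = "utf-8" 
                   ┃4   ┗━━━━━━━━━━━━━━━
                   ┃                    
                   ┗━━━━━━━━━━━━━━━━━━━━
                                        
                                        
                                        
                                        
                                        
                                        


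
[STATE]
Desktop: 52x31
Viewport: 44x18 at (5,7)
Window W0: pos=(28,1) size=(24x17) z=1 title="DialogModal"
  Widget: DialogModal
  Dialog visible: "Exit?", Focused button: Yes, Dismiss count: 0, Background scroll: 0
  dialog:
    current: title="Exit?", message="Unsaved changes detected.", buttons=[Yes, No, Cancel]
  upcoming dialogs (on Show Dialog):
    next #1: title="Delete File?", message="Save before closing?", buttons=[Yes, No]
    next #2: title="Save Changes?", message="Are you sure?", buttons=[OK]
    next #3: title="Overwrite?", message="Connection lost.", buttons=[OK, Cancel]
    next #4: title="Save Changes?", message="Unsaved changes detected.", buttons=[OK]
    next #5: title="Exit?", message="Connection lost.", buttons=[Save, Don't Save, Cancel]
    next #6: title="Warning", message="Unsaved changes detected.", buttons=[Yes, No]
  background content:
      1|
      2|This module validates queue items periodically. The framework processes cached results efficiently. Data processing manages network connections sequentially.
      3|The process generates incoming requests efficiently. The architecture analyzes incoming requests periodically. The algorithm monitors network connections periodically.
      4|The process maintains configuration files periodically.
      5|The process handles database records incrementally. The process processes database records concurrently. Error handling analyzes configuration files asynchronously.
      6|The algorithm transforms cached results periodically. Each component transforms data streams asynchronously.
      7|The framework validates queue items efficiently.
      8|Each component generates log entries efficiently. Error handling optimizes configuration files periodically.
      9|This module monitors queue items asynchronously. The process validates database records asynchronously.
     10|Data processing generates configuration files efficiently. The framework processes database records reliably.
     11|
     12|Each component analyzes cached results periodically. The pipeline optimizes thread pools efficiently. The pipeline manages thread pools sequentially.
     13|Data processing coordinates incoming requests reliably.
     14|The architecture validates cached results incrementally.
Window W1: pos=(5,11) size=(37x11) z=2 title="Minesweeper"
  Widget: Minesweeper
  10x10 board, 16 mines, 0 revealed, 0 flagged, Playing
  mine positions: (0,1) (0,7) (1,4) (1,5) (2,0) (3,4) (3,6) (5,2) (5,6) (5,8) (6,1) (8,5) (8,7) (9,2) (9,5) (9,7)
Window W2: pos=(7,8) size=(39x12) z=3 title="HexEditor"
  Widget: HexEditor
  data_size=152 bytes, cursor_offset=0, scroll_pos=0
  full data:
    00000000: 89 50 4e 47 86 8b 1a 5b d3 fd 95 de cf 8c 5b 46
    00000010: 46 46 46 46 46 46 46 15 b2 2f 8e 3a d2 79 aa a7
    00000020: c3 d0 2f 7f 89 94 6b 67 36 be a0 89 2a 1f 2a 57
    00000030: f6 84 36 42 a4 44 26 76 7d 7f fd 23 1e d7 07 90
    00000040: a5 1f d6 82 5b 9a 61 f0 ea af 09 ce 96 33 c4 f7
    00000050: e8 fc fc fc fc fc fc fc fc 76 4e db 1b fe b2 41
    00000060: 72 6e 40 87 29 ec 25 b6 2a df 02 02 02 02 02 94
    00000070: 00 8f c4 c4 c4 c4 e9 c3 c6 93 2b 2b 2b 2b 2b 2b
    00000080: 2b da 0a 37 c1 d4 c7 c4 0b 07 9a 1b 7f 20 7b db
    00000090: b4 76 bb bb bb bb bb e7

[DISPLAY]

                       ┃The process maintain
  ┏━━━━━━━━━━━━━━━━━━━━━━━━━━━━━━━━━━━━━┓──┐
  ┃ HexEditor                           ┃  │
  ┠─────────────────────────────────────┨s │
┏━┃00000000  89 50 4e 47 86 8b 1a 5b  d3┃nc│
┃ ┃00000010  46 46 46 46 46 46 46 15  b2┃──┘
┠─┃00000020  c3 d0 2f 7f 89 94 6b 67  36┃ene
┃■┃00000030  f6 84 36 42 a4 44 26 76  7d┃   
┃■┃00000040  a5 1f d6 82 5b 9a 61 f0  ea┃aly
┃■┃00000050  e8 fc fc fc fc fc fc fc  fc┃oor
┃■┃00000060  72 6e 40 87 29 ec 25 b6  2a┃━━━
┃■┃00000070  00 8f c4 c4 c4 c4 e9 c3  c6┃   
┃■┗━━━━━━━━━━━━━━━━━━━━━━━━━━━━━━━━━━━━━┛   
┃■■■■■■■■■■                         ┃       
┗━━━━━━━━━━━━━━━━━━━━━━━━━━━━━━━━━━━┛       
                                            
                                            
                                            


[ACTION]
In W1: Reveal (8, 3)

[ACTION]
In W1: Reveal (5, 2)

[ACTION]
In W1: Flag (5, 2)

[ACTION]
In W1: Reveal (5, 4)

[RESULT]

                       ┃The process maintain
  ┏━━━━━━━━━━━━━━━━━━━━━━━━━━━━━━━━━━━━━┓──┐
  ┃ HexEditor                           ┃  │
  ┠─────────────────────────────────────┨s │
┏━┃00000000  89 50 4e 47 86 8b 1a 5b  d3┃nc│
┃ ┃00000010  46 46 46 46 46 46 46 15  b2┃──┘
┠─┃00000020  c3 d0 2f 7f 89 94 6b 67  36┃ene
┃■┃00000030  f6 84 36 42 a4 44 26 76  7d┃   
┃■┃00000040  a5 1f d6 82 5b 9a 61 f0  ea┃aly
┃✹┃00000050  e8 fc fc fc fc fc fc fc  fc┃oor
┃■┃00000060  72 6e 40 87 29 ec 25 b6  2a┃━━━
┃■┃00000070  00 8f c4 c4 c4 c4 e9 c3  c6┃   
┃■┗━━━━━━━━━━━━━━━━━━━━━━━━━━━━━━━━━━━━━┛   
┃■✹■■■■■■■■                         ┃       
┗━━━━━━━━━━━━━━━━━━━━━━━━━━━━━━━━━━━┛       
                                            
                                            
                                            


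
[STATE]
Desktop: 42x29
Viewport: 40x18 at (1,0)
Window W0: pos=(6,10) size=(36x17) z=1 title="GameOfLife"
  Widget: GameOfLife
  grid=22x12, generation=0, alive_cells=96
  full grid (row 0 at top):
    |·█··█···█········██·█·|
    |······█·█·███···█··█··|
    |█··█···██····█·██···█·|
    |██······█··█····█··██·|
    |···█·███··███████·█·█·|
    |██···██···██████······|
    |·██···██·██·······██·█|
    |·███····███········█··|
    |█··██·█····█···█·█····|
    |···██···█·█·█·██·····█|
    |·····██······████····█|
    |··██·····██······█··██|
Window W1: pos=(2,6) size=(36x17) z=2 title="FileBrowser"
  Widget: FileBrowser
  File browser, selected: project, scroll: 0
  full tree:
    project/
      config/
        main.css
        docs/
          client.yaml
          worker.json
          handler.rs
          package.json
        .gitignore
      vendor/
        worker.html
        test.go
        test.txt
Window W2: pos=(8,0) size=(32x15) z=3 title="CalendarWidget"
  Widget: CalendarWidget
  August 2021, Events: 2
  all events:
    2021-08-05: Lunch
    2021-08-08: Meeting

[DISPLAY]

       ┏━━━━━━━━━━━━━━━━━━━━━━━━━━━━━━┓ 
       ┃ CalendarWidget               ┃ 
       ┠──────────────────────────────┨ 
       ┃         August 2021          ┃ 
       ┃Mo Tu We Th Fr Sa Su          ┃ 
       ┃                   1          ┃ 
 ┏━━━━━┃ 2  3  4  5*  6  7  8*        ┃ 
 ┃ File┃ 9 10 11 12 13 14 15          ┃ 
 ┠─────┃16 17 18 19 20 21 22          ┃ 
 ┃> [-]┃23 24 25 26 27 28 29          ┃ 
 ┃    [┃30 31                         ┃━
 ┃    [┃                              ┃ 
 ┃     ┃                              ┃─
 ┃     ┃                              ┃ 
 ┃     ┗━━━━━━━━━━━━━━━━━━━━━━━━━━━━━━┛ 
 ┃                                  ┃   
 ┃                                  ┃   
 ┃                                  ┃   


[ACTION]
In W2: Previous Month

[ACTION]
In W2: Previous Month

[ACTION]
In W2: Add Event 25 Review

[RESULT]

       ┏━━━━━━━━━━━━━━━━━━━━━━━━━━━━━━┓ 
       ┃ CalendarWidget               ┃ 
       ┠──────────────────────────────┨ 
       ┃          June 2021           ┃ 
       ┃Mo Tu We Th Fr Sa Su          ┃ 
       ┃    1  2  3  4  5  6          ┃ 
 ┏━━━━━┃ 7  8  9 10 11 12 13          ┃ 
 ┃ File┃14 15 16 17 18 19 20          ┃ 
 ┠─────┃21 22 23 24 25* 26 27         ┃ 
 ┃> [-]┃28 29 30                      ┃ 
 ┃    [┃                              ┃━
 ┃    [┃                              ┃ 
 ┃     ┃                              ┃─
 ┃     ┃                              ┃ 
 ┃     ┗━━━━━━━━━━━━━━━━━━━━━━━━━━━━━━┛ 
 ┃                                  ┃   
 ┃                                  ┃   
 ┃                                  ┃   


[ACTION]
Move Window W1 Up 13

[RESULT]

 ┏━━━━━┏━━━━━━━━━━━━━━━━━━━━━━━━━━━━━━┓ 
 ┃ File┃ CalendarWidget               ┃ 
 ┠─────┠──────────────────────────────┨ 
 ┃> [-]┃          June 2021           ┃ 
 ┃    [┃Mo Tu We Th Fr Sa Su          ┃ 
 ┃    [┃    1  2  3  4  5  6          ┃ 
 ┃     ┃ 7  8  9 10 11 12 13          ┃ 
 ┃     ┃14 15 16 17 18 19 20          ┃ 
 ┃     ┃21 22 23 24 25* 26 27         ┃ 
 ┃     ┃28 29 30                      ┃ 
 ┃     ┃                              ┃━
 ┃     ┃                              ┃ 
 ┃     ┃                              ┃─
 ┃     ┃                              ┃ 
 ┃     ┗━━━━━━━━━━━━━━━━━━━━━━━━━━━━━━┛ 
 ┃                                  ┃   
 ┗━━━━━━━━━━━━━━━━━━━━━━━━━━━━━━━━━━┛   
     ┃██······█··█····█··██·            


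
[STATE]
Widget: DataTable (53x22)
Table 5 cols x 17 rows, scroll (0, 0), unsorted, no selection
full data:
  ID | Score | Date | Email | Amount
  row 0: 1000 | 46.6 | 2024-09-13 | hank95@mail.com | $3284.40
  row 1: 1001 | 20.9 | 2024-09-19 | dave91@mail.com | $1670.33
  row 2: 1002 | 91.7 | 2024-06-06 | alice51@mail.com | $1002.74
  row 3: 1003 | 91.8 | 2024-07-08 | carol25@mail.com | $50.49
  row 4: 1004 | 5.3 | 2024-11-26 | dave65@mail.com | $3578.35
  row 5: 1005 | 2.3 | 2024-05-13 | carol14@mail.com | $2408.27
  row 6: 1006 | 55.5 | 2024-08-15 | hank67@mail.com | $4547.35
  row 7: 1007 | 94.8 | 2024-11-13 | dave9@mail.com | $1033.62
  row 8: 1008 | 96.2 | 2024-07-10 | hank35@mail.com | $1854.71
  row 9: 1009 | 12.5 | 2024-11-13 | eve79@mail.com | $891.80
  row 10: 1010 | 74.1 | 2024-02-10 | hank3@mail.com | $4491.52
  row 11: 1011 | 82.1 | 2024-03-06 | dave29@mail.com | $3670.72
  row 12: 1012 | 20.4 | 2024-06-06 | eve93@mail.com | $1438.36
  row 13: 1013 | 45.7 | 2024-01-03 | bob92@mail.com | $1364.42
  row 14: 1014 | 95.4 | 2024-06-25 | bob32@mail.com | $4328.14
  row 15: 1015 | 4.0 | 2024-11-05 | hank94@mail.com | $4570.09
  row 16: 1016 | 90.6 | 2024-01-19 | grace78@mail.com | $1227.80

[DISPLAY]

ID  │Score│Date      │Email           │Amount        
────┼─────┼──────────┼────────────────┼────────      
1000│46.6 │2024-09-13│hank95@mail.com │$3284.40      
1001│20.9 │2024-09-19│dave91@mail.com │$1670.33      
1002│91.7 │2024-06-06│alice51@mail.com│$1002.74      
1003│91.8 │2024-07-08│carol25@mail.com│$50.49        
1004│5.3  │2024-11-26│dave65@mail.com │$3578.35      
1005│2.3  │2024-05-13│carol14@mail.com│$2408.27      
1006│55.5 │2024-08-15│hank67@mail.com │$4547.35      
1007│94.8 │2024-11-13│dave9@mail.com  │$1033.62      
1008│96.2 │2024-07-10│hank35@mail.com │$1854.71      
1009│12.5 │2024-11-13│eve79@mail.com  │$891.80       
1010│74.1 │2024-02-10│hank3@mail.com  │$4491.52      
1011│82.1 │2024-03-06│dave29@mail.com │$3670.72      
1012│20.4 │2024-06-06│eve93@mail.com  │$1438.36      
1013│45.7 │2024-01-03│bob92@mail.com  │$1364.42      
1014│95.4 │2024-06-25│bob32@mail.com  │$4328.14      
1015│4.0  │2024-11-05│hank94@mail.com │$4570.09      
1016│90.6 │2024-01-19│grace78@mail.com│$1227.80      
                                                     
                                                     
                                                     


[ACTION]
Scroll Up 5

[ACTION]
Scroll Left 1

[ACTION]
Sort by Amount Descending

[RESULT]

ID  │Score│Date      │Email           │Amount ▼      
────┼─────┼──────────┼────────────────┼────────      
1015│4.0  │2024-11-05│hank94@mail.com │$4570.09      
1006│55.5 │2024-08-15│hank67@mail.com │$4547.35      
1010│74.1 │2024-02-10│hank3@mail.com  │$4491.52      
1014│95.4 │2024-06-25│bob32@mail.com  │$4328.14      
1011│82.1 │2024-03-06│dave29@mail.com │$3670.72      
1004│5.3  │2024-11-26│dave65@mail.com │$3578.35      
1000│46.6 │2024-09-13│hank95@mail.com │$3284.40      
1005│2.3  │2024-05-13│carol14@mail.com│$2408.27      
1008│96.2 │2024-07-10│hank35@mail.com │$1854.71      
1001│20.9 │2024-09-19│dave91@mail.com │$1670.33      
1012│20.4 │2024-06-06│eve93@mail.com  │$1438.36      
1013│45.7 │2024-01-03│bob92@mail.com  │$1364.42      
1016│90.6 │2024-01-19│grace78@mail.com│$1227.80      
1007│94.8 │2024-11-13│dave9@mail.com  │$1033.62      
1002│91.7 │2024-06-06│alice51@mail.com│$1002.74      
1009│12.5 │2024-11-13│eve79@mail.com  │$891.80       
1003│91.8 │2024-07-08│carol25@mail.com│$50.49        
                                                     
                                                     
                                                     


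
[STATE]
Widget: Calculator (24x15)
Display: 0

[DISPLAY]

                       0
┌───┬───┬───┬───┐       
│ 7 │ 8 │ 9 │ ÷ │       
├───┼───┼───┼───┤       
│ 4 │ 5 │ 6 │ × │       
├───┼───┼───┼───┤       
│ 1 │ 2 │ 3 │ - │       
├───┼───┼───┼───┤       
│ 0 │ . │ = │ + │       
├───┼───┼───┼───┤       
│ C │ MC│ MR│ M+│       
└───┴───┴───┴───┘       
                        
                        
                        


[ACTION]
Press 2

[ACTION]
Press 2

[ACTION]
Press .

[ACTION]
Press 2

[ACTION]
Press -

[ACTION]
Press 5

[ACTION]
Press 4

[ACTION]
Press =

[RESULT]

                   -31.8
┌───┬───┬───┬───┐       
│ 7 │ 8 │ 9 │ ÷ │       
├───┼───┼───┼───┤       
│ 4 │ 5 │ 6 │ × │       
├───┼───┼───┼───┤       
│ 1 │ 2 │ 3 │ - │       
├───┼───┼───┼───┤       
│ 0 │ . │ = │ + │       
├───┼───┼───┼───┤       
│ C │ MC│ MR│ M+│       
└───┴───┴───┴───┘       
                        
                        
                        


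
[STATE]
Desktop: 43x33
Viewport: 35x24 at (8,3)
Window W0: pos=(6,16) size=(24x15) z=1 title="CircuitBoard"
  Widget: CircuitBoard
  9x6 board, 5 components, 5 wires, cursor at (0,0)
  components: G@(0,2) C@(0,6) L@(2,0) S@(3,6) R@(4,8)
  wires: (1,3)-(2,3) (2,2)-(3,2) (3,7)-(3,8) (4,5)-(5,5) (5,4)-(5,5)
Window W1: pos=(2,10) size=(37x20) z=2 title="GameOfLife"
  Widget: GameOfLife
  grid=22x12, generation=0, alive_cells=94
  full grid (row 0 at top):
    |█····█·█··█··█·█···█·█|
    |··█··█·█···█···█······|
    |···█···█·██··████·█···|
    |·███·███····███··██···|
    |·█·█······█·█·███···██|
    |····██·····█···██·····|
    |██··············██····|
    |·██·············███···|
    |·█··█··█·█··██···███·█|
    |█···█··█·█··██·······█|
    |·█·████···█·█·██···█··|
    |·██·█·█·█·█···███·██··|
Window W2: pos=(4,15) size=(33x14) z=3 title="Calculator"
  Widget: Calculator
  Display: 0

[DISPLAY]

                                   
                                   
                                   
                                   
                                   
                                   
                                   
━━━━━━━━━━━━━━━━━━━━━━━━━━━━━━┓    
OfLife                        ┃    
──────────────────────────────┨    
0                             ┃    
█·█··█··█·█···█·█             ┃    
━━━━━━━━━━━━━━━━━━━━━━━━━━━━┓ ┃    
lculator                    ┃ ┃    
────────────────────────────┨ ┃    
                           0┃ ┃    
─┬───┬───┬───┐              ┃ ┃    
 │ 8 │ 9 │ ÷ │              ┃ ┃    
─┼───┼───┼───┤              ┃ ┃    
 │ 5 │ 6 │ × │              ┃ ┃    
─┼───┼───┼───┤              ┃ ┃    
 │ 2 │ 3 │ - │              ┃ ┃    
─┼───┼───┼───┤              ┃ ┃    
 │ . │ = │ + │              ┃ ┃    


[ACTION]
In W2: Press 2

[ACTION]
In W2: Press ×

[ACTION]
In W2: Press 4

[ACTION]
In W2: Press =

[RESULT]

                                   
                                   
                                   
                                   
                                   
                                   
                                   
━━━━━━━━━━━━━━━━━━━━━━━━━━━━━━┓    
OfLife                        ┃    
──────────────────────────────┨    
0                             ┃    
█·█··█··█·█···█·█             ┃    
━━━━━━━━━━━━━━━━━━━━━━━━━━━━┓ ┃    
lculator                    ┃ ┃    
────────────────────────────┨ ┃    
                           8┃ ┃    
─┬───┬───┬───┐              ┃ ┃    
 │ 8 │ 9 │ ÷ │              ┃ ┃    
─┼───┼───┼───┤              ┃ ┃    
 │ 5 │ 6 │ × │              ┃ ┃    
─┼───┼───┼───┤              ┃ ┃    
 │ 2 │ 3 │ - │              ┃ ┃    
─┼───┼───┼───┤              ┃ ┃    
 │ . │ = │ + │              ┃ ┃    


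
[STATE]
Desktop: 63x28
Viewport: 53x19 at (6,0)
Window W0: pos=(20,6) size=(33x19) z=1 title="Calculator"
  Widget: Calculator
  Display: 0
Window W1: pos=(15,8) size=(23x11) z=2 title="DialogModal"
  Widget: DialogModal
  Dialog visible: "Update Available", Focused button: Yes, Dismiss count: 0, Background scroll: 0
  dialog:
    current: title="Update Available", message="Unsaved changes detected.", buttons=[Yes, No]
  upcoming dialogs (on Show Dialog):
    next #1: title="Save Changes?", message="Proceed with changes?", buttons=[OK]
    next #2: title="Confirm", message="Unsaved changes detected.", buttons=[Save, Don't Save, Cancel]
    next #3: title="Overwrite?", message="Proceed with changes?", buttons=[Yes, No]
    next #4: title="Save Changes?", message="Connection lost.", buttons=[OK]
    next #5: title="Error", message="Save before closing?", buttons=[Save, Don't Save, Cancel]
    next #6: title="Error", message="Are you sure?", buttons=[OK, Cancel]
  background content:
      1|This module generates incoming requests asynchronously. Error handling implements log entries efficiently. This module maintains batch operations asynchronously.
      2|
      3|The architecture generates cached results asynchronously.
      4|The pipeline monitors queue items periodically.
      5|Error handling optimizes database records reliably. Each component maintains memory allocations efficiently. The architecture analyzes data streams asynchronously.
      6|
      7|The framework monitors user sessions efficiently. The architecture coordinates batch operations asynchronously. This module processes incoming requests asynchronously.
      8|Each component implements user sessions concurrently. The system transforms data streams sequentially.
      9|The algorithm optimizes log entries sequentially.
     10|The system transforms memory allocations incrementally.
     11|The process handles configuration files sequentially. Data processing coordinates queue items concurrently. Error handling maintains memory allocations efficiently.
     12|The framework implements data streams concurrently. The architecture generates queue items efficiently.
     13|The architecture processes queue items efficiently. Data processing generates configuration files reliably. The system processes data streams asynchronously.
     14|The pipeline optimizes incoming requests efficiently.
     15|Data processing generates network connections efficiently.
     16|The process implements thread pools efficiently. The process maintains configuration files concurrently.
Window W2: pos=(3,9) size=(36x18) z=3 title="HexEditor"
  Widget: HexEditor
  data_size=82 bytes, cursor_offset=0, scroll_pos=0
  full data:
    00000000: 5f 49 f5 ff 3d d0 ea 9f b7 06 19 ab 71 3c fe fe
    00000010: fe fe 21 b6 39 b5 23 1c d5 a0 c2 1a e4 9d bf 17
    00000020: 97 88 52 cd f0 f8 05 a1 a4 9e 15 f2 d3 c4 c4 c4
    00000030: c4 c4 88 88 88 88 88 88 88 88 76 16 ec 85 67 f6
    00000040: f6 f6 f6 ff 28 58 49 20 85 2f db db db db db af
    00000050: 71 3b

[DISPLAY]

                                                     
                                                     
                                                     
                                                     
                                                     
                                                     
              ┏━━━━━━━━━━━━━━━━━━━━━━━━━━━━━━━┓      
              ┃ Calculator                    ┃      
         ┏━━━━━━━━━━━━━━━━━━━━━┓──────────────┨      
━━━━━━━━━━━━━━━━━━━━━━━━━━━━━━━━┓            0┃      
exEditor                        ┃             ┃      
────────────────────────────────┨             ┃      
000000  5F 49 f5 ff 3d d0 ea 9f ┃             ┃      
000010  fe fe 21 b6 39 b5 23 1c ┃             ┃      
000020  97 88 52 cd f0 f8 05 a1 ┃             ┃      
000030  c4 c4 88 88 88 88 88 88 ┃             ┃      
000040  f6 f6 f6 ff 28 58 49 20 ┃             ┃      
000050  71 3b                   ┃             ┃      
                                ┃             ┃      


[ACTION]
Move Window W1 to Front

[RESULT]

                                                     
                                                     
                                                     
                                                     
                                                     
                                                     
              ┏━━━━━━━━━━━━━━━━━━━━━━━━━━━━━━━┓      
              ┃ Calculator                    ┃      
         ┏━━━━━━━━━━━━━━━━━━━━━┓──────────────┨      
━━━━━━━━━┃ DialogModal         ┃┓            0┃      
exEditor ┠─────────────────────┨┃             ┃      
─────────┃This module generates┃┨             ┃      
000000  5┃  ┌───────────────┐  ┃┃             ┃      
000010  f┃Th│Update Availabl│ne┃┃             ┃      
000020  9┃Th│Unsaved changes│rs┃┃             ┃      
000030  c┃Er│   [Yes]  No   │mi┃┃             ┃      
000040  f┃  └───────────────┘  ┃┃             ┃      
000050  7┃The framework monitor┃┃             ┃      
         ┗━━━━━━━━━━━━━━━━━━━━━┛┃             ┃      


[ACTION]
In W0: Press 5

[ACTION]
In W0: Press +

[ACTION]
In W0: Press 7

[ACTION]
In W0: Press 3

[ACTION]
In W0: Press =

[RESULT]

                                                     
                                                     
                                                     
                                                     
                                                     
                                                     
              ┏━━━━━━━━━━━━━━━━━━━━━━━━━━━━━━━┓      
              ┃ Calculator                    ┃      
         ┏━━━━━━━━━━━━━━━━━━━━━┓──────────────┨      
━━━━━━━━━┃ DialogModal         ┃┓           78┃      
exEditor ┠─────────────────────┨┃             ┃      
─────────┃This module generates┃┨             ┃      
000000  5┃  ┌───────────────┐  ┃┃             ┃      
000010  f┃Th│Update Availabl│ne┃┃             ┃      
000020  9┃Th│Unsaved changes│rs┃┃             ┃      
000030  c┃Er│   [Yes]  No   │mi┃┃             ┃      
000040  f┃  └───────────────┘  ┃┃             ┃      
000050  7┃The framework monitor┃┃             ┃      
         ┗━━━━━━━━━━━━━━━━━━━━━┛┃             ┃      
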